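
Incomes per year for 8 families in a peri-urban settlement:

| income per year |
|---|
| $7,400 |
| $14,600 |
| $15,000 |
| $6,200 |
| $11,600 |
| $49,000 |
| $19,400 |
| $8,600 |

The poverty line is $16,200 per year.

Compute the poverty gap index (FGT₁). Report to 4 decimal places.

Below z: $6,200, $7,400, $8,600, $11,600, $14,600, $15,000 (q = 6 of N = 8).
Gap ratios (z−y)/z: (16200−6200)/16200 = 0.6173; (16200−7400)/16200 = 0.5432; (16200−8600)/16200 = 0.4691; (16200−11600)/16200 = 0.2840; (16200−14600)/16200 = 0.0988; (16200−15000)/16200 = 0.0741.
Sum of shortfalls = 2.086420; P₁ averages over all N: 2.086420 / 8 = 0.2608.

0.2608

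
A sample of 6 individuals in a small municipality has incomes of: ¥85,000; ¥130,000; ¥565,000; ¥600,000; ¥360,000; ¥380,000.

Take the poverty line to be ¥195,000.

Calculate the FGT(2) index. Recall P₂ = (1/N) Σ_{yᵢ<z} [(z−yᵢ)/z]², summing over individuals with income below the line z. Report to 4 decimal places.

0.0716

Incomes under z: ¥85,000, ¥130,000 (q = 2 of N = 6).
Normalized shortfalls: (195000−85000)/195000 = 0.5641; (195000−130000)/195000 = 0.3333.
Squared: 0.3182; 0.1111.
Sum = 0.429323; P₂ = 0.429323 / 6 = 0.0716.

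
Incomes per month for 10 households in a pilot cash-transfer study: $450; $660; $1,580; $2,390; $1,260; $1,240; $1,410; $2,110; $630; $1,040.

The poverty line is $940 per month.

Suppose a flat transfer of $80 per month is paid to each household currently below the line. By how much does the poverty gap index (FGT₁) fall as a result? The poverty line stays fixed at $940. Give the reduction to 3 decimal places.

0.026

Before: below the line — $450, $630, $660; poverty gap index (FGT₁) = 0.11489.
After the $80 transfer: below the line — $530, $710, $740; poverty gap index (FGT₁) = 0.08936.
Reduction = 0.11489 − 0.08936 = 0.026.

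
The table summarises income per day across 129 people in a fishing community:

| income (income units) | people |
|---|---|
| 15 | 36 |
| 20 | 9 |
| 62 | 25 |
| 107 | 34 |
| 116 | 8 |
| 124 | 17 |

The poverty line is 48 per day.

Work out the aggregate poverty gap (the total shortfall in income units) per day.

Below the line: 36×15, 9×20 (q = 45 of N = 129).
Individual gaps: 36×(48−15) = 1188; 9×(48−20) = 252.
Aggregate gap = 1440.

1440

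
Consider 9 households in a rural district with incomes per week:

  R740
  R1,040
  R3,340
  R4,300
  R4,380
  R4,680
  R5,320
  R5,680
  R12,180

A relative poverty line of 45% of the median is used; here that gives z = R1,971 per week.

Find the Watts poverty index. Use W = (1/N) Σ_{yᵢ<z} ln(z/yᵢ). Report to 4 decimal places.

0.1799

Incomes under z: R740, R1,040 (q = 2 of N = 9).
ln(z/y) terms: ln(1971/740) = 0.9796; ln(1971/1040) = 0.6393.
W = 1.618966 / 9 = 0.1799.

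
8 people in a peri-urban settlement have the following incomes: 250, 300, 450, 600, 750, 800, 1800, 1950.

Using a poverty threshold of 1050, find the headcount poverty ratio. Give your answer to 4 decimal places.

0.7500

6 of the 8 people have income below 1050.
H = 6/8 = 0.7500.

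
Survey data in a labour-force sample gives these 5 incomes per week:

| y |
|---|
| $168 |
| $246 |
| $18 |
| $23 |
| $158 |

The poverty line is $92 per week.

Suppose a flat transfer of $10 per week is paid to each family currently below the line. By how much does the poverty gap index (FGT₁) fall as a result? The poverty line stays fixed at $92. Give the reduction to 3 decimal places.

0.043

Before: below the line — $18, $23; poverty gap index (FGT₁) = 0.31087.
After the $10 transfer: below the line — $28, $33; poverty gap index (FGT₁) = 0.26739.
Reduction = 0.31087 − 0.26739 = 0.043.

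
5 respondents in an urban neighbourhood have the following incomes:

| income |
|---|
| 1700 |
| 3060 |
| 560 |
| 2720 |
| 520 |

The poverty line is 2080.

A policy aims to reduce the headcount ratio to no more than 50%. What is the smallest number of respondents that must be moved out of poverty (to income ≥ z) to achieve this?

1

3 of the 5 respondents are poor, so H = 3/5 = 0.600.
A headcount ratio of at most 50% allows at most ⌊0.50 × 5⌋ = 2 poor respondents.
So at least 3 − 2 = 1 must be lifted.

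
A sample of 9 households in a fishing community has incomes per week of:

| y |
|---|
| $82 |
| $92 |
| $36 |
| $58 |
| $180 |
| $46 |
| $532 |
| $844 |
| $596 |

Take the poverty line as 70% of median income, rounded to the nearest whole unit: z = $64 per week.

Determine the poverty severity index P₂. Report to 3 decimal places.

Poor units: $36, $46, $58 (q = 3 of N = 9).
Relative gaps: (64−36)/64 = 0.4375; (64−46)/64 = 0.2812; (64−58)/64 = 0.0938.
Squared: 0.1914; 0.0791; 0.0088.
Sum = 0.279297; P₂ = 0.279297 / 9 = 0.031.

0.031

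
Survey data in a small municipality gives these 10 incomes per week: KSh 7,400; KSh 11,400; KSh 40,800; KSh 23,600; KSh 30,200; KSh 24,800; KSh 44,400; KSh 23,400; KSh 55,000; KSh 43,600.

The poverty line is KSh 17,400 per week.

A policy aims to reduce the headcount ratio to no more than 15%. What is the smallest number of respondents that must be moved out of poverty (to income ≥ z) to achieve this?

2 of the 10 respondents are poor, so H = 2/10 = 0.200.
A headcount ratio of at most 15% allows at most ⌊0.15 × 10⌋ = 1 poor respondents.
So at least 2 − 1 = 1 must be lifted.

1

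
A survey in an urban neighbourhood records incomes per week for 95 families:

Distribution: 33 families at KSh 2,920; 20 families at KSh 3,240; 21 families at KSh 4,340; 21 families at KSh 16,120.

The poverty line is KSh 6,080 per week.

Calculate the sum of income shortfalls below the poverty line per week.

Poor units: 33×KSh 2,920, 20×KSh 3,240, 21×KSh 4,340 (q = 74 of N = 95).
Individual gaps: 33×(6080−2920) = 104280; 20×(6080−3240) = 56800; 21×(6080−4340) = 36540.
Aggregate gap = KSh 197,620.

KSh 197,620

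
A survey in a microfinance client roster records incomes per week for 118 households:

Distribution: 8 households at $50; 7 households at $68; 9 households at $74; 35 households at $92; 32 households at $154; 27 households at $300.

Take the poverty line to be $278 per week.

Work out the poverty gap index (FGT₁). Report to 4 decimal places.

0.4758

Incomes under z: 8×$50, 7×$68, 9×$74, 35×$92, 32×$154 (q = 91 of N = 118).
Normalized shortfalls: (278−50)/278 = 0.8201 (×8); (278−68)/278 = 0.7554 (×7); (278−74)/278 = 0.7338 (×9); (278−92)/278 = 0.6691 (×35); (278−154)/278 = 0.4460 (×32).
Sum of shortfalls = 56.143885; P₁ averages over all N: 56.143885 / 118 = 0.4758.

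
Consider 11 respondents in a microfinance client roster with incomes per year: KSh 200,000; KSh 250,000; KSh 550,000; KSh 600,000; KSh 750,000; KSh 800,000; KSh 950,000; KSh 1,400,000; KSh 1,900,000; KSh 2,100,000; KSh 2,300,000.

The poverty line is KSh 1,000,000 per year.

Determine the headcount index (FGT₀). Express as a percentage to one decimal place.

63.6%

7 of the 11 respondents have income below KSh 1,000,000.
H = 7/11 = 63.6%.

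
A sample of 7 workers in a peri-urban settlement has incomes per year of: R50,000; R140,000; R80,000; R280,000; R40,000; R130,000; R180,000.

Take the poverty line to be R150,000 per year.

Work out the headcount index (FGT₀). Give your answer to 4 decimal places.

5 of the 7 workers have income below R150,000.
H = 5/7 = 0.7143.

0.7143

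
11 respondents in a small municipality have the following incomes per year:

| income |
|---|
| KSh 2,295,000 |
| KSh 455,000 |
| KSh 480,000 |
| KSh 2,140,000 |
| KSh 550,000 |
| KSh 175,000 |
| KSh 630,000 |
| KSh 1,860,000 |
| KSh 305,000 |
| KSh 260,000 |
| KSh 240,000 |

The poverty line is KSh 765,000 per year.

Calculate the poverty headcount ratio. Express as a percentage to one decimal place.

72.7%

8 of the 11 respondents have income below KSh 765,000.
H = 8/11 = 72.7%.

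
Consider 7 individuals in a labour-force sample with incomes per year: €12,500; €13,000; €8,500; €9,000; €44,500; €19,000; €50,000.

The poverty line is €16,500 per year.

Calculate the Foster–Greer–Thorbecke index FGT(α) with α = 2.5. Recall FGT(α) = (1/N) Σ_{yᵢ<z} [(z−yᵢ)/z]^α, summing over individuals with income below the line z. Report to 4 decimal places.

Below the line: €8,500, €9,000, €12,500, €13,000 (q = 4 of N = 7).
Relative gaps: (16500−8500)/16500 = 0.4848; (16500−9000)/16500 = 0.4545; (16500−12500)/16500 = 0.2424; (16500−13000)/16500 = 0.2121.
Raised to α = 2.5: 0.16369; 0.13930; 0.02894; 0.02072.
Sum = 0.352644; FGT(2.5) = 0.352644 / 7 = 0.0504.

0.0504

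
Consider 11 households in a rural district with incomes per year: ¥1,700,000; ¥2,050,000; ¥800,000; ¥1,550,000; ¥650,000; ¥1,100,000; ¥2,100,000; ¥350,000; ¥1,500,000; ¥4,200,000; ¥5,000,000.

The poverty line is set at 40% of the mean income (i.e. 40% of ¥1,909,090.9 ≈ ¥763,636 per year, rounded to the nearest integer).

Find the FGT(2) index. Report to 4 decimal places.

0.0287

Incomes under z: ¥350,000, ¥650,000 (q = 2 of N = 11).
Normalized shortfalls: (763636−350000)/763636 = 0.5417; (763636−650000)/763636 = 0.1488.
Squared: 0.2934; 0.0221.
Sum = 0.315547; P₂ = 0.315547 / 11 = 0.0287.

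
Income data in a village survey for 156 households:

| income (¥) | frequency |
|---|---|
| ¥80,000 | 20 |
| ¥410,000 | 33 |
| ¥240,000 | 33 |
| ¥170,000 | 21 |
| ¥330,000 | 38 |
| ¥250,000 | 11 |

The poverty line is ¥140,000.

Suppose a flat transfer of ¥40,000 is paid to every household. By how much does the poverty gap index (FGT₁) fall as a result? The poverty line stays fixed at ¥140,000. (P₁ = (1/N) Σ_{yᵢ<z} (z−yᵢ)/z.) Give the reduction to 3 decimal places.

Before: below the line — 20×¥80,000; poverty gap index (FGT₁) = 0.05495.
After the ¥40,000 transfer: below the line — 20×¥120,000; poverty gap index (FGT₁) = 0.01832.
Reduction = 0.05495 − 0.01832 = 0.037.

0.037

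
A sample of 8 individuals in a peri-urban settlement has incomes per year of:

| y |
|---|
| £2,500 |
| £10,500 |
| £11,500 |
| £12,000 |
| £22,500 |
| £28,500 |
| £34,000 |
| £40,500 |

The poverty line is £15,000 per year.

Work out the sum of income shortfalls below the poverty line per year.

Poor units: £2,500, £10,500, £11,500, £12,000 (q = 4 of N = 8).
Individual gaps: 15000−2500 = 12500; 15000−10500 = 4500; 15000−11500 = 3500; 15000−12000 = 3000.
Aggregate gap = £23,500.

£23,500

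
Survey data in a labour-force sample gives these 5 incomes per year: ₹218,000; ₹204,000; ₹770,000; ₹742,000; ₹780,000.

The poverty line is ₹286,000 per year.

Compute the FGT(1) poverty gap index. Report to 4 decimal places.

Below z: ₹204,000, ₹218,000 (q = 2 of N = 5).
Normalized shortfalls: (286000−204000)/286000 = 0.2867; (286000−218000)/286000 = 0.2378.
Σ = 0.524476. Dividing by the full population N = 5 gives P₁ = 0.1049.

0.1049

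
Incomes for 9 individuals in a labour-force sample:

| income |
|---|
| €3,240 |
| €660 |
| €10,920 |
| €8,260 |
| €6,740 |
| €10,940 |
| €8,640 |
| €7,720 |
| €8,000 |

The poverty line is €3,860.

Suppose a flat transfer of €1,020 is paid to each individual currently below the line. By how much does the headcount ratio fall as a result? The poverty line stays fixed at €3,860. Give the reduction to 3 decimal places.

Before: below the line — €660, €3,240; headcount ratio = 0.22222.
After the €1,020 transfer: below the line — €1,680; headcount ratio = 0.11111.
Reduction = 0.22222 − 0.11111 = 0.111.

0.111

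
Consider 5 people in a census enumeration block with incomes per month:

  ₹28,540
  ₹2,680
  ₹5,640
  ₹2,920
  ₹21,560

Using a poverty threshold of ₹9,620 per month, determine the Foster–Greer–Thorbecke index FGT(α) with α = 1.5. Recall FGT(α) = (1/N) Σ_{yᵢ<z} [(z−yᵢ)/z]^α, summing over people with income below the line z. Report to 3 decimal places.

Poor units: ₹2,680, ₹2,920, ₹5,640 (q = 3 of N = 5).
Relative gaps: (9620−2680)/9620 = 0.7214; (9620−2920)/9620 = 0.6965; (9620−5640)/9620 = 0.4137.
Raised to α = 1.5: 0.61274; 0.58123; 0.26611.
Sum = 1.460083; FGT(1.5) = 1.460083 / 5 = 0.292.

0.292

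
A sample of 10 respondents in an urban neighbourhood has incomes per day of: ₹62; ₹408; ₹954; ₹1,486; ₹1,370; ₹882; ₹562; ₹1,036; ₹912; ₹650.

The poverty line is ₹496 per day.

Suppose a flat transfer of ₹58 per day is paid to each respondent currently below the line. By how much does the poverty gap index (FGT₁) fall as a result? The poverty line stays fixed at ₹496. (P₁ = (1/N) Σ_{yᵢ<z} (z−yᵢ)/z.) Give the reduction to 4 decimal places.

0.0234

Before: below the line — ₹62, ₹408; poverty gap index (FGT₁) = 0.105242.
After the ₹58 transfer: below the line — ₹120, ₹466; poverty gap index (FGT₁) = 0.081855.
Reduction = 0.105242 − 0.081855 = 0.0234.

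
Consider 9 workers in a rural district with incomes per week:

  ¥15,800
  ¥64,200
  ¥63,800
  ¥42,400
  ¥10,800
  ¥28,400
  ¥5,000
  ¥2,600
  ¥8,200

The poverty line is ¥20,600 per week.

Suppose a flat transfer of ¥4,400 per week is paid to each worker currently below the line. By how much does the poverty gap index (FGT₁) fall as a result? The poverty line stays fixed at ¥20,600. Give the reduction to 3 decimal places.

Before: below the line — ¥2,600, ¥5,000, ¥8,200, ¥10,800, ¥15,800; poverty gap index (FGT₁) = 0.32686.
After the ¥4,400 transfer: below the line — ¥7,000, ¥9,400, ¥12,600, ¥15,200, ¥20,200; poverty gap index (FGT₁) = 0.20820.
Reduction = 0.32686 − 0.20820 = 0.119.

0.119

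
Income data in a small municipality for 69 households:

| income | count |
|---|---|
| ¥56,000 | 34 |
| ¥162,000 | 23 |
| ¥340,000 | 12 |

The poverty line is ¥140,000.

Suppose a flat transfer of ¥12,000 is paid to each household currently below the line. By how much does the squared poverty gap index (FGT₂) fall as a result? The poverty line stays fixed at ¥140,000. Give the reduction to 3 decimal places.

0.047

Before: below the line — 34×¥56,000; squared poverty gap index (FGT₂) = 0.17739.
After the ¥12,000 transfer: below the line — 34×¥68,000; squared poverty gap index (FGT₂) = 0.13033.
Reduction = 0.17739 − 0.13033 = 0.047.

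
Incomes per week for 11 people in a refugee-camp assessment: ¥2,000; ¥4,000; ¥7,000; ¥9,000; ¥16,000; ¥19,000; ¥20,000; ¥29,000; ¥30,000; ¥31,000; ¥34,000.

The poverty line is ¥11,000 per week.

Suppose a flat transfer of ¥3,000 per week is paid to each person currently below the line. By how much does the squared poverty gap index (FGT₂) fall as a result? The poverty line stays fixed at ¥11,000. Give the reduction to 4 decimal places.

0.0729

Before: below the line — ¥2,000, ¥4,000, ¥7,000, ¥9,000; squared poverty gap index (FGT₂) = 0.112697.
After the ¥3,000 transfer: below the line — ¥5,000, ¥7,000, ¥10,000; squared poverty gap index (FGT₂) = 0.039820.
Reduction = 0.112697 − 0.039820 = 0.0729.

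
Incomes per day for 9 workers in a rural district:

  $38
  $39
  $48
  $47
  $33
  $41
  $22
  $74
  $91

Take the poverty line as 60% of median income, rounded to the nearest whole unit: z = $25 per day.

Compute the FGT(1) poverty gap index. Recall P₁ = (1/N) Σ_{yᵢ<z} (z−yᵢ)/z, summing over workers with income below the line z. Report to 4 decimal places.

Below z: $22 (q = 1 of N = 9).
Relative gaps: (25−22)/25 = 0.1200.
Sum of shortfalls = 0.120000; P₁ averages over all N: 0.120000 / 9 = 0.0133.

0.0133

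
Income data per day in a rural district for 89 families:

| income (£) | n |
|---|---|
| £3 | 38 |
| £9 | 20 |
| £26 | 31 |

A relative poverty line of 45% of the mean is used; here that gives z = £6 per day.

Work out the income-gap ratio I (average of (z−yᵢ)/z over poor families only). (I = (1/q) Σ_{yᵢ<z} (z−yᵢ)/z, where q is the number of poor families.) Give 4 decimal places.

0.5000

Incomes under z: 38×£3 (q = 38 of N = 89).
Shortfall ratios (z−y)/z: 0.5000 (×38); sum = 19.000000.
The income-gap ratio divides by q (the poor only): 19.000000 / 38 = 0.5000.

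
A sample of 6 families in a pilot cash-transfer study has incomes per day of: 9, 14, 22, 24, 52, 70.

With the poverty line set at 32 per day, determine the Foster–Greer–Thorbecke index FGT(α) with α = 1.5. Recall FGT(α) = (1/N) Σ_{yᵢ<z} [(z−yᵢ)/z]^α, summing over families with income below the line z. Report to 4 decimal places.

Below z: 9, 14, 22, 24 (q = 4 of N = 6).
Gap ratios (z−y)/z: (32−9)/32 = 0.7188; (32−14)/32 = 0.5625; (32−22)/32 = 0.3125; (32−24)/32 = 0.2500.
Raised to α = 1.5: 0.60935; 0.42188; 0.17469; 0.12500.
Sum = 1.330918; FGT(1.5) = 1.330918 / 6 = 0.2218.

0.2218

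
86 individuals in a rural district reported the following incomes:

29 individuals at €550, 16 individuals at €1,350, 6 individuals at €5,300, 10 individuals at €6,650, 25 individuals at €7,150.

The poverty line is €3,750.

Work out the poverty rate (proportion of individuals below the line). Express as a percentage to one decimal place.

52.3%

45 of the 86 individuals have income below €3,750.
H = 45/86 = 52.3%.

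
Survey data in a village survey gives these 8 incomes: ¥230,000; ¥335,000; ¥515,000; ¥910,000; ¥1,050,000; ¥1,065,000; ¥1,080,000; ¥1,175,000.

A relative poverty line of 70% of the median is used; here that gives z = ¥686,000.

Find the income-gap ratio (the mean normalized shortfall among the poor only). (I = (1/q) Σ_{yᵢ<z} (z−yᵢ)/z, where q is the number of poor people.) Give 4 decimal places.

Below z: ¥230,000, ¥335,000, ¥515,000 (q = 3 of N = 8).
Shortfall ratios (z−y)/z: 0.6647, 0.5117, 0.2493; sum = 1.425656.
The income-gap ratio divides by q (the poor only): 1.425656 / 3 = 0.4752.

0.4752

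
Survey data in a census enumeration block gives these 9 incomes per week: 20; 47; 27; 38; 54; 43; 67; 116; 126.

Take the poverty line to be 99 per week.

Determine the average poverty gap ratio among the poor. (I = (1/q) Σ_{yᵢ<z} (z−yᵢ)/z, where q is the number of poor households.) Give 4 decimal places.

Below z: 20, 27, 38, 43, 47, 54, 67 (q = 7 of N = 9).
Relative gaps: 0.7980, 0.7273, 0.6162, 0.5657, 0.5253, 0.4545, 0.3232; sum = 4.010101.
The income-gap ratio divides by q (the poor only): 4.010101 / 7 = 0.5729.

0.5729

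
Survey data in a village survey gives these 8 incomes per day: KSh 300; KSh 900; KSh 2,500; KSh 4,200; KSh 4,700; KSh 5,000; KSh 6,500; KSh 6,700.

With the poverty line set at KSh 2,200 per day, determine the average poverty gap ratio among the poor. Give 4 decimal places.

0.7273

Incomes under z: KSh 300, KSh 900 (q = 2 of N = 8).
Shortfall ratios (z−y)/z: 0.8636, 0.5909; sum = 1.454545.
The income-gap ratio divides by q (the poor only): 1.454545 / 2 = 0.7273.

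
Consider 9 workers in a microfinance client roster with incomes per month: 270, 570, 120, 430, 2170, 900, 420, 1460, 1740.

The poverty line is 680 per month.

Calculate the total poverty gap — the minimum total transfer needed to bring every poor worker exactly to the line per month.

1590

Below z: 120, 270, 420, 430, 570 (q = 5 of N = 9).
Individual gaps: 680−120 = 560; 680−270 = 410; 680−420 = 260; 680−430 = 250; 680−570 = 110.
Aggregate gap = 1590.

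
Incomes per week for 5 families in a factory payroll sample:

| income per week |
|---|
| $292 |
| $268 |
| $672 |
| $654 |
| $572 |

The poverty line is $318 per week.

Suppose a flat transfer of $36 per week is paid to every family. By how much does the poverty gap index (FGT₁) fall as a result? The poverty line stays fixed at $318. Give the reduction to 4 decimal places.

0.0390

Before: below the line — $268, $292; poverty gap index (FGT₁) = 0.047799.
After the $36 transfer: below the line — $304; poverty gap index (FGT₁) = 0.008805.
Reduction = 0.047799 − 0.008805 = 0.0390.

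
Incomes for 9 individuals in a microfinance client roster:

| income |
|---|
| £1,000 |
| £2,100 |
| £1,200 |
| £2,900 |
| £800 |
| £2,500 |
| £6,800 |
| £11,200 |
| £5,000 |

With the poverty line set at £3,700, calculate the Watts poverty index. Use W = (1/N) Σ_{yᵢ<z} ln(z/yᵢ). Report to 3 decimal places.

0.574

Incomes under z: £800, £1,000, £1,200, £2,100, £2,500, £2,900 (q = 6 of N = 9).
Log shortfalls: ln(3700/800) = 1.5315; ln(3700/1000) = 1.3083; ln(3700/1200) = 1.1260; ln(3700/2100) = 0.5664; ln(3700/2500) = 0.3920; ln(3700/2900) = 0.2436.
W = 5.167880 / 9 = 0.574.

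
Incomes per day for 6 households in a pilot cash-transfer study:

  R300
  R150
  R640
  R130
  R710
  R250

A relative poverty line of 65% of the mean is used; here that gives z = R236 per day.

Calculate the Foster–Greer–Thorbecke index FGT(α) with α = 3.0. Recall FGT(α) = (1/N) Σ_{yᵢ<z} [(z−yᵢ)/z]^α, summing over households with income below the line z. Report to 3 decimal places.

Below z: R130, R150 (q = 2 of N = 6).
Gap ratios (z−y)/z: (236−130)/236 = 0.4492; (236−150)/236 = 0.3644.
Raised to α = 3.0: 0.09061; 0.04839.
Sum = 0.139002; FGT(3.0) = 0.139002 / 6 = 0.023.

0.023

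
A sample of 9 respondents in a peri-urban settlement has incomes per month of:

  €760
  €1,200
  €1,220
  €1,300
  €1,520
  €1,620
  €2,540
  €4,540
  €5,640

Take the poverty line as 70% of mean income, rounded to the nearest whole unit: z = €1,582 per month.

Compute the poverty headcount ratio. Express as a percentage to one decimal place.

5 of the 9 respondents have income below €1,582.
H = 5/9 = 55.6%.

55.6%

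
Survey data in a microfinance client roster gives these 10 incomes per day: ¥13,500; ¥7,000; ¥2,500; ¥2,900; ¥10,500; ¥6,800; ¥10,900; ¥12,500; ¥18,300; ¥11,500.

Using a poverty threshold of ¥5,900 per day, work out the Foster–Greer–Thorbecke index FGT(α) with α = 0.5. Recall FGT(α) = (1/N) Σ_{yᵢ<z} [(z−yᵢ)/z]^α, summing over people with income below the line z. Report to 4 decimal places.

0.1472

Poor units: ¥2,500, ¥2,900 (q = 2 of N = 10).
Normalized shortfalls: (5900−2500)/5900 = 0.5763; (5900−2900)/5900 = 0.5085.
Raised to α = 0.5: 0.75913; 0.71307.
Sum = 1.472199; FGT(0.5) = 1.472199 / 10 = 0.1472.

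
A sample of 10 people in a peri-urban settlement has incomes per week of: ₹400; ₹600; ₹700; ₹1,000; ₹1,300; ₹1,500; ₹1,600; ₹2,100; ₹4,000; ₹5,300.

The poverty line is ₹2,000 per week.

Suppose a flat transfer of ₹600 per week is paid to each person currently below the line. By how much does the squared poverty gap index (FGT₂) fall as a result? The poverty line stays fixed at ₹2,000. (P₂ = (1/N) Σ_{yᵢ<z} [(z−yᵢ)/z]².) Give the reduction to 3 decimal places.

0.145

Before: below the line — ₹400, ₹600, ₹700, ₹1,000, ₹1,300, ₹1,500, ₹1,600; squared poverty gap index (FGT₂) = 0.20275.
After the ₹600 transfer: below the line — ₹1,000, ₹1,200, ₹1,300, ₹1,600, ₹1,900; squared poverty gap index (FGT₂) = 0.05750.
Reduction = 0.20275 − 0.05750 = 0.145.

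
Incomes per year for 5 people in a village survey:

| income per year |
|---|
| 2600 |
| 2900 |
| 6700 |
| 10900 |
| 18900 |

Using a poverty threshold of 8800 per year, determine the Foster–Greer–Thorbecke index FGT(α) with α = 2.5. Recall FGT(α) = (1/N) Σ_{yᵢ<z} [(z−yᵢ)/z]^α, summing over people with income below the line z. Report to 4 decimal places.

0.1625

Below z: 2600, 2900, 6700 (q = 3 of N = 5).
Relative gaps: (8800−2600)/8800 = 0.7045; (8800−2900)/8800 = 0.6705; (8800−6700)/8800 = 0.2386.
Raised to α = 2.5: 0.41665; 0.36806; 0.02782.
Sum = 0.812534; FGT(2.5) = 0.812534 / 5 = 0.1625.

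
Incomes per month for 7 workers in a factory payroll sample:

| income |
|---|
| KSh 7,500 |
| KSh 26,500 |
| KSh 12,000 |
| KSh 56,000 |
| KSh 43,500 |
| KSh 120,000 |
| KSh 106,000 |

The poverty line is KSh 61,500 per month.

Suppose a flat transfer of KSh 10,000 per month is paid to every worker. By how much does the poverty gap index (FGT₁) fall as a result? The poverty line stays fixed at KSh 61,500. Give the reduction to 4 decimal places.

Before: below the line — KSh 7,500, KSh 12,000, KSh 26,500, KSh 43,500, KSh 56,000; poverty gap index (FGT₁) = 0.376307.
After the KSh 10,000 transfer: below the line — KSh 17,500, KSh 22,000, KSh 36,500, KSh 53,500; poverty gap index (FGT₁) = 0.270616.
Reduction = 0.376307 − 0.270616 = 0.1057.

0.1057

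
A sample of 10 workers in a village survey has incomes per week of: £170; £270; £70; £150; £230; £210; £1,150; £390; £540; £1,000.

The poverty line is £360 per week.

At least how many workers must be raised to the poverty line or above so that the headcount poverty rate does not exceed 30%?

6 of the 10 workers are poor, so H = 6/10 = 0.600.
A headcount ratio of at most 30% allows at most ⌊0.30 × 10⌋ = 3 poor workers.
So at least 6 − 3 = 3 must be lifted.

3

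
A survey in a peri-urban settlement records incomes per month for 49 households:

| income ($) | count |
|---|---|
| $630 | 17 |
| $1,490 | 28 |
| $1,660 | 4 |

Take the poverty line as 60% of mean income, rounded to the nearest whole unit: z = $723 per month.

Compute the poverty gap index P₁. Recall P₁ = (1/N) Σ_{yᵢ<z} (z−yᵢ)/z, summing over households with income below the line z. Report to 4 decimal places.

Incomes under z: 17×$630 (q = 17 of N = 49).
Shortfall ratios: (723−630)/723 = 0.1286 (×17).
Sum of shortfalls = 2.186722; P₁ averages over all N: 2.186722 / 49 = 0.0446.

0.0446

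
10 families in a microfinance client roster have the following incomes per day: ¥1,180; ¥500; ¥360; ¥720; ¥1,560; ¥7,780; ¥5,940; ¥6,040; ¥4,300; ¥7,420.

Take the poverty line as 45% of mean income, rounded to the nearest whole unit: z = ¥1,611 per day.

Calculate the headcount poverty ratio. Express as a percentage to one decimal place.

5 of the 10 families have income below ¥1,611.
H = 5/10 = 50.0%.

50.0%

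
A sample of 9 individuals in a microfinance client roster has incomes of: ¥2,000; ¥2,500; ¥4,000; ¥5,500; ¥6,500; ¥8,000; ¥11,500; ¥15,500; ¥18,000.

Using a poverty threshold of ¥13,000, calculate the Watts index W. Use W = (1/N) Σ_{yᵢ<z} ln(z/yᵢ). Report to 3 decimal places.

0.762

Below z: ¥2,000, ¥2,500, ¥4,000, ¥5,500, ¥6,500, ¥8,000, ¥11,500 (q = 7 of N = 9).
Log shortfalls: ln(13000/2000) = 1.8718; ln(13000/2500) = 1.6487; ln(13000/4000) = 1.1787; ln(13000/5500) = 0.8602; ln(13000/6500) = 0.6931; ln(13000/8000) = 0.4855; ln(13000/11500) = 0.1226.
W = 6.860574 / 9 = 0.762.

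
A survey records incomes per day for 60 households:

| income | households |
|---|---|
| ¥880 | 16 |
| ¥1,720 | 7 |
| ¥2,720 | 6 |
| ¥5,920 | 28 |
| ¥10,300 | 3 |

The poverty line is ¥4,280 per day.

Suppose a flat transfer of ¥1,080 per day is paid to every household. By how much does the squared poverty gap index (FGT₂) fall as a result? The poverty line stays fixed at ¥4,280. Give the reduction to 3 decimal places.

0.130

Before: below the line — 16×¥880, 7×¥1,720, 6×¥2,720; squared poverty gap index (FGT₂) = 0.22331.
After the ¥1,080 transfer: below the line — 16×¥1,960, 7×¥2,800, 6×¥3,800; squared poverty gap index (FGT₂) = 0.09356.
Reduction = 0.22331 − 0.09356 = 0.130.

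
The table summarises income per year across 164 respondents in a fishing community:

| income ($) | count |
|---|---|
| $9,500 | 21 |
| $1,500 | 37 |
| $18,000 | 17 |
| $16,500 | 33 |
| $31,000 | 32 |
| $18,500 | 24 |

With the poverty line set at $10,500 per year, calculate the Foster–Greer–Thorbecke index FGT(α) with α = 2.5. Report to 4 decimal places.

0.1538

Incomes under z: 37×$1,500, 21×$9,500 (q = 58 of N = 164).
Normalized shortfalls: (10500−1500)/10500 = 0.8571 (×37); (10500−9500)/10500 = 0.0952 (×21).
Raised to α = 2.5: 0.68019 (×37); 0.00280 (×21).
Sum = 25.225974; FGT(2.5) = 25.225974 / 164 = 0.1538.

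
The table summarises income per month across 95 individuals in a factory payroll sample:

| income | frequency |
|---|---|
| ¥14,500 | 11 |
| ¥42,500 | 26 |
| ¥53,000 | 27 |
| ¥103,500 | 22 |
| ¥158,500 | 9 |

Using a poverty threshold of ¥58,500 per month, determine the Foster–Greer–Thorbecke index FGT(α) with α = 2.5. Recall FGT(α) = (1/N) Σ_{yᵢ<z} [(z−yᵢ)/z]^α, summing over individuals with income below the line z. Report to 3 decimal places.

Below z: 11×¥14,500, 26×¥42,500, 27×¥53,000 (q = 64 of N = 95).
Shortfall ratios: (58500−14500)/58500 = 0.7521 (×11); (58500−42500)/58500 = 0.2735 (×26); (58500−53000)/58500 = 0.0940 (×27).
Raised to α = 2.5: 0.49062 (×11); 0.03912 (×26); 0.00271 (×27).
Sum = 6.487105; FGT(2.5) = 6.487105 / 95 = 0.068.

0.068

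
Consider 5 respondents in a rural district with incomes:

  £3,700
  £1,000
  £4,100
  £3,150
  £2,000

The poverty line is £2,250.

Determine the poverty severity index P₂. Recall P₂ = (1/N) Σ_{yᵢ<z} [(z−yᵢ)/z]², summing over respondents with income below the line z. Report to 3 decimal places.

0.064

Incomes under z: £1,000, £2,000 (q = 2 of N = 5).
Relative gaps: (2250−1000)/2250 = 0.5556; (2250−2000)/2250 = 0.1111.
Squared: 0.3086; 0.0123.
Sum = 0.320988; P₂ = 0.320988 / 5 = 0.064.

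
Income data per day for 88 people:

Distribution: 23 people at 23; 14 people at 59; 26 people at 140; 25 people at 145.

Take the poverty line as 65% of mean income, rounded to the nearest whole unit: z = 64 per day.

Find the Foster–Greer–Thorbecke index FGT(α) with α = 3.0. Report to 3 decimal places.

0.069

Incomes under z: 23×23, 14×59 (q = 37 of N = 88).
Relative gaps: (64−23)/64 = 0.6406 (×23); (64−59)/64 = 0.0781 (×14).
Raised to α = 3.0: 0.26291 (×23); 0.00048 (×14).
Sum = 6.053669; FGT(3.0) = 6.053669 / 88 = 0.069.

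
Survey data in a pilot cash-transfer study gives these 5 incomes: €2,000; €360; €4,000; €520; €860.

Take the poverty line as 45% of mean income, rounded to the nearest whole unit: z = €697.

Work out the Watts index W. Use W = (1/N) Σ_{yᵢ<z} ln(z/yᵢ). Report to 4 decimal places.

Incomes under z: €360, €520 (q = 2 of N = 5).
Log gaps: ln(697/360) = 0.6607; ln(697/520) = 0.2930.
W = 0.953638 / 5 = 0.1907.

0.1907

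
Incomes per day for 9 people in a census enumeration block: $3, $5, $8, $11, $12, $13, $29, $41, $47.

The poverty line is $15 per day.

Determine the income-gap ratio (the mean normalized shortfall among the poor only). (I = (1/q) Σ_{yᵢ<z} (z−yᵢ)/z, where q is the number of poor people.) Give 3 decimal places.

Below the line: $3, $5, $8, $11, $12, $13 (q = 6 of N = 9).
Shortfall ratios (z−y)/z: 0.8000, 0.6667, 0.4667, 0.2667, 0.2000, 0.1333; sum = 2.533333.
The income-gap ratio divides by q (the poor only): 2.533333 / 6 = 0.422.

0.422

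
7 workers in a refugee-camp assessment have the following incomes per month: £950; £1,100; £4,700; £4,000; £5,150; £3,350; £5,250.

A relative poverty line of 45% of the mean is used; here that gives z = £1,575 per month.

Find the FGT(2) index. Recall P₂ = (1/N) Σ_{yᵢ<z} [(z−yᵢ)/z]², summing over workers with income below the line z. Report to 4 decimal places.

0.0355

Below z: £950, £1,100 (q = 2 of N = 7).
Shortfall ratios: (1575−950)/1575 = 0.3968; (1575−1100)/1575 = 0.3016.
Squared: 0.1575; 0.0910.
Sum = 0.248425; P₂ = 0.248425 / 7 = 0.0355.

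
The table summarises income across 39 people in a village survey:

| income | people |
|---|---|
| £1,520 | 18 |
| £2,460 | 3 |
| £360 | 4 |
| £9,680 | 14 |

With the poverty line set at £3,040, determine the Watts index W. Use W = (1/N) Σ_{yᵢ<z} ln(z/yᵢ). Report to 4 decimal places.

Poor units: 4×£360, 18×£1,520, 3×£2,460 (q = 25 of N = 39).
Log gaps: ln(3040/360) = 2.1335 (×4); ln(3040/1520) = 0.6931 (×18); ln(3040/2460) = 0.2117 (×3).
W = 21.645773 / 39 = 0.5550.

0.5550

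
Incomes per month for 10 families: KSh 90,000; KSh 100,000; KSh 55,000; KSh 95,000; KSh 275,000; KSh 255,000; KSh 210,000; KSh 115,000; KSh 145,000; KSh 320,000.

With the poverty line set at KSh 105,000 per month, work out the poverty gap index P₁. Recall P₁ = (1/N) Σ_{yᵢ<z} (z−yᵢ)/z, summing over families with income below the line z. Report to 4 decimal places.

Below the line: KSh 55,000, KSh 90,000, KSh 95,000, KSh 100,000 (q = 4 of N = 10).
Normalized shortfalls: (105000−55000)/105000 = 0.4762; (105000−90000)/105000 = 0.1429; (105000−95000)/105000 = 0.0952; (105000−100000)/105000 = 0.0476.
Σ = 0.761905. Dividing by the full population N = 10 gives P₁ = 0.0762.

0.0762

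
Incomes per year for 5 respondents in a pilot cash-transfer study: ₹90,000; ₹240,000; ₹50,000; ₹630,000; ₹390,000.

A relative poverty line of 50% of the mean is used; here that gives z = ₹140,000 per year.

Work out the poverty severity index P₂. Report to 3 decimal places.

0.108

Below z: ₹50,000, ₹90,000 (q = 2 of N = 5).
Normalized shortfalls: (140000−50000)/140000 = 0.6429; (140000−90000)/140000 = 0.3571.
Squared: 0.4133; 0.1276.
Sum = 0.540816; P₂ = 0.540816 / 5 = 0.108.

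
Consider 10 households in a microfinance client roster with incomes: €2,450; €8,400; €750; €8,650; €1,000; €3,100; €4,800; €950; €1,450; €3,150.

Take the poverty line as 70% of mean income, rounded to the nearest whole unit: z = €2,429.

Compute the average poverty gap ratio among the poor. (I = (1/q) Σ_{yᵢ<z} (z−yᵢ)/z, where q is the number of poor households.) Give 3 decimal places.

Below the line: €750, €950, €1,000, €1,450 (q = 4 of N = 10).
Shortfall ratios (z−y)/z: 0.6912, 0.6089, 0.5883, 0.4030; sum = 2.291478.
I averages over the q = 4 poor units only: 2.291478 / 4 = 0.573.

0.573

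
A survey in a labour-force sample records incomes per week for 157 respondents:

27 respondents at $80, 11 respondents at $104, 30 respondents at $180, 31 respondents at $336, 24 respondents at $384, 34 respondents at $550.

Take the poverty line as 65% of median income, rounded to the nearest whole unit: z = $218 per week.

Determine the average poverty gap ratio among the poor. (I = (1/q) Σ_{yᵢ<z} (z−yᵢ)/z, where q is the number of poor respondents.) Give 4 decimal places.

0.4128

Poor units: 27×$80, 11×$104, 30×$180 (q = 68 of N = 157).
Shortfall ratios (z−y)/z: 0.6330 (×27), 0.5229 (×11), 0.1743 (×30); sum = 28.073394.
The income-gap ratio divides by q (the poor only): 28.073394 / 68 = 0.4128.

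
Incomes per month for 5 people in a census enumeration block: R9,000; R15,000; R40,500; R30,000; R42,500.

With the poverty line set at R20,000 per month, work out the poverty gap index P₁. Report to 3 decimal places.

Below z: R9,000, R15,000 (q = 2 of N = 5).
Relative gaps: (20000−9000)/20000 = 0.5500; (20000−15000)/20000 = 0.2500.
Σ = 0.800000. Dividing by the full population N = 5 gives P₁ = 0.160.

0.160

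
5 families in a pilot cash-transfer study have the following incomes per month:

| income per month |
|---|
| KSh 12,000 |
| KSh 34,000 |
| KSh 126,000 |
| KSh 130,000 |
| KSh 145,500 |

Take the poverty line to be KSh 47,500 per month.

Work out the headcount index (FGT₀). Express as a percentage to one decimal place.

40.0%

2 of the 5 families have income below KSh 47,500.
H = 2/5 = 40.0%.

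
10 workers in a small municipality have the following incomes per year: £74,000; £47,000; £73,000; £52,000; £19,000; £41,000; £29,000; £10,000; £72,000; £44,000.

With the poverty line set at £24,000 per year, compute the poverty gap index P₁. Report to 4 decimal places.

0.0792

Incomes under z: £10,000, £19,000 (q = 2 of N = 10).
Gap ratios (z−y)/z: (24000−10000)/24000 = 0.5833; (24000−19000)/24000 = 0.2083.
Sum of shortfalls = 0.791667; P₁ averages over all N: 0.791667 / 10 = 0.0792.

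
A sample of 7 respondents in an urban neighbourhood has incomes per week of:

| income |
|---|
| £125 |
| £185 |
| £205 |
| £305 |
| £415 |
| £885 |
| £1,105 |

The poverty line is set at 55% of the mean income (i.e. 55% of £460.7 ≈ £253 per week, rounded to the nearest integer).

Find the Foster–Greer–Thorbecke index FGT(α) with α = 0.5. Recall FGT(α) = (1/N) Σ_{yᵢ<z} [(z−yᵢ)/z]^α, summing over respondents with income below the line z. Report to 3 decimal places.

Incomes under z: £125, £185, £205 (q = 3 of N = 7).
Relative gaps: (253−125)/253 = 0.5059; (253−185)/253 = 0.2688; (253−205)/253 = 0.1897.
Raised to α = 0.5: 0.71129; 0.51843; 0.43557.
Sum = 1.665294; FGT(0.5) = 1.665294 / 7 = 0.238.

0.238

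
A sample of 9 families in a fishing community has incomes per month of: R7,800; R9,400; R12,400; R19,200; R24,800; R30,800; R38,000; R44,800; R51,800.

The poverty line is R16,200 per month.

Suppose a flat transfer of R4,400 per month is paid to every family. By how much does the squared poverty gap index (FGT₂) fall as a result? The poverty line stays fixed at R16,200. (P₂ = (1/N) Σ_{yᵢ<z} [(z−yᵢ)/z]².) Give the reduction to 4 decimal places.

0.0464

Before: below the line — R7,800, R9,400, R12,400; squared poverty gap index (FGT₂) = 0.055564.
After the R4,400 transfer: below the line — R12,200, R13,800; squared poverty gap index (FGT₂) = 0.009213.
Reduction = 0.055564 − 0.009213 = 0.0464.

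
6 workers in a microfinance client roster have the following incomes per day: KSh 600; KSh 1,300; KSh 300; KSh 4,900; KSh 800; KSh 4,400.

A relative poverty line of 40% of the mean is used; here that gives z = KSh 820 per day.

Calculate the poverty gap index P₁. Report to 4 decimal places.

Below the line: KSh 300, KSh 600, KSh 800 (q = 3 of N = 6).
Shortfall ratios: (820−300)/820 = 0.6341; (820−600)/820 = 0.2683; (820−800)/820 = 0.0244.
Σ = 0.926829. Dividing by the full population N = 6 gives P₁ = 0.1545.

0.1545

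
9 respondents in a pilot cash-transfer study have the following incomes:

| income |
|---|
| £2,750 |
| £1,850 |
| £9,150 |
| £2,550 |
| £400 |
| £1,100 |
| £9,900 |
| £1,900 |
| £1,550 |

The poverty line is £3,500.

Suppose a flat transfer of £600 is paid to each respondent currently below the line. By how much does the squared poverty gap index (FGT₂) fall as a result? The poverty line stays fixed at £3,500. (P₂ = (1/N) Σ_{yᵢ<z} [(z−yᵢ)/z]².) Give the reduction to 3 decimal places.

Before: below the line — £400, £1,100, £1,550, £1,850, £1,900, £2,550, £2,750; squared poverty gap index (FGT₂) = 0.23510.
After the £600 transfer: below the line — £1,000, £1,700, £2,150, £2,450, £2,500, £3,150, £3,350; squared poverty gap index (FGT₂) = 0.12299.
Reduction = 0.23510 − 0.12299 = 0.112.

0.112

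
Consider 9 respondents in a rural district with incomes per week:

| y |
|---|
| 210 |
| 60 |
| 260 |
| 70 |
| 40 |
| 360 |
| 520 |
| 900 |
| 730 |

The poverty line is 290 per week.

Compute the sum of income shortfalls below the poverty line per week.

Incomes under z: 40, 60, 70, 210, 260 (q = 5 of N = 9).
Individual gaps: 290−40 = 250; 290−60 = 230; 290−70 = 220; 290−210 = 80; 290−260 = 30.
Aggregate gap = 810.

810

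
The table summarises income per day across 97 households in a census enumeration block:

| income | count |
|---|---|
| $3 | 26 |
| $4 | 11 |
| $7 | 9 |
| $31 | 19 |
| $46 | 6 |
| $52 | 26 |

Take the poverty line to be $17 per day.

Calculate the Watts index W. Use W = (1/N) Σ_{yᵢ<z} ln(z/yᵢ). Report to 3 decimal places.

Poor units: 26×$3, 11×$4, 9×$7 (q = 46 of N = 97).
ln(z/y) terms: ln(17/3) = 1.7346 (×26); ln(17/4) = 1.4469 (×11); ln(17/7) = 0.8873 (×9).
W = 69.001465 / 97 = 0.711.

0.711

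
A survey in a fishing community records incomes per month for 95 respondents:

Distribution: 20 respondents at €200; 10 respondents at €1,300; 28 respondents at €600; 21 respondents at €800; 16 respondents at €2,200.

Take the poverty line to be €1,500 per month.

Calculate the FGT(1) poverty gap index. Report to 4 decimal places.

0.4765

Below the line: 20×€200, 28×€600, 21×€800, 10×€1,300 (q = 79 of N = 95).
Shortfall ratios: (1500−200)/1500 = 0.8667 (×20); (1500−600)/1500 = 0.6000 (×28); (1500−800)/1500 = 0.4667 (×21); (1500−1300)/1500 = 0.1333 (×10).
Σ = 45.266667. Dividing by the full population N = 95 gives P₁ = 0.4765.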